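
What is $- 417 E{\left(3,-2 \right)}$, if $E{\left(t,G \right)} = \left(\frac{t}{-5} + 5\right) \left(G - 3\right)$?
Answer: $9174$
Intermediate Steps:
$E{\left(t,G \right)} = \left(-3 + G\right) \left(5 - \frac{t}{5}\right)$ ($E{\left(t,G \right)} = \left(t \left(- \frac{1}{5}\right) + 5\right) \left(-3 + G\right) = \left(- \frac{t}{5} + 5\right) \left(-3 + G\right) = \left(5 - \frac{t}{5}\right) \left(-3 + G\right) = \left(-3 + G\right) \left(5 - \frac{t}{5}\right)$)
$- 417 E{\left(3,-2 \right)} = - 417 \left(-15 + 5 \left(-2\right) + \frac{3}{5} \cdot 3 - \left(- \frac{2}{5}\right) 3\right) = - 417 \left(-15 - 10 + \frac{9}{5} + \frac{6}{5}\right) = \left(-417\right) \left(-22\right) = 9174$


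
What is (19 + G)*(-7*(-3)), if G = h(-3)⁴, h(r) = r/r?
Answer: 420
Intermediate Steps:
h(r) = 1
G = 1 (G = 1⁴ = 1)
(19 + G)*(-7*(-3)) = (19 + 1)*(-7*(-3)) = 20*21 = 420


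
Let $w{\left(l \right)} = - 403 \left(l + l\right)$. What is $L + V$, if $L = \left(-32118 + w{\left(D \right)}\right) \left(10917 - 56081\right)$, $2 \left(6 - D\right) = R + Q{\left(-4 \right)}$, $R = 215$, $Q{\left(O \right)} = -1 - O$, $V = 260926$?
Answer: $-2298586674$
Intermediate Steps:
$D = -103$ ($D = 6 - \frac{215 - -3}{2} = 6 - \frac{215 + \left(-1 + 4\right)}{2} = 6 - \frac{215 + 3}{2} = 6 - 109 = -103$)
$w{\left(l \right)} = - 806 l$ ($w{\left(l \right)} = - 403 \cdot 2 l = - 806 l$)
$L = -2298847600$ ($L = \left(-32118 - -83018\right) \left(10917 - 56081\right) = \left(-32118 + 83018\right) \left(-45164\right) = 50900 \left(-45164\right) = -2298847600$)
$L + V = -2298847600 + 260926 = -2298586674$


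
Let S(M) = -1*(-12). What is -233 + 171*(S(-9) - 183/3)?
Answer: -8612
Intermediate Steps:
S(M) = 12
-233 + 171*(S(-9) - 183/3) = -233 + 171*(12 - 183/3) = -233 + 171*(12 - 1*61) = -233 + 171*(12 - 61) = -233 + 171*(-49) = -233 - 8379 = -8612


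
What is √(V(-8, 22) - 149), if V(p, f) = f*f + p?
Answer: √327 ≈ 18.083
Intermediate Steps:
V(p, f) = p + f² (V(p, f) = f² + p = p + f²)
√(V(-8, 22) - 149) = √((-8 + 22²) - 149) = √((-8 + 484) - 149) = √(476 - 149) = √327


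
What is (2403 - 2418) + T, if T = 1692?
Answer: 1677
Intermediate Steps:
(2403 - 2418) + T = (2403 - 2418) + 1692 = -15 + 1692 = 1677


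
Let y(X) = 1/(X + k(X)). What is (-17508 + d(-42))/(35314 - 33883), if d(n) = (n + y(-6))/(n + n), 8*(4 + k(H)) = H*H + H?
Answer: -18382873/1502550 ≈ -12.234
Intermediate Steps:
k(H) = -4 + H/8 + H**2/8 (k(H) = -4 + (H*H + H)/8 = -4 + (H**2 + H)/8 = -4 + (H + H**2)/8 = -4 + (H/8 + H**2/8) = -4 + H/8 + H**2/8)
y(X) = 1/(-4 + X**2/8 + 9*X/8) (y(X) = 1/(X + (-4 + X/8 + X**2/8)) = 1/(-4 + X**2/8 + 9*X/8))
d(n) = (-4/25 + n)/(2*n) (d(n) = (n + 8/(-32 + (-6)**2 + 9*(-6)))/(n + n) = (n + 8/(-32 + 36 - 54))/((2*n)) = (n + 8/(-50))*(1/(2*n)) = (n + 8*(-1/50))*(1/(2*n)) = (n - 4/25)*(1/(2*n)) = (-4/25 + n)*(1/(2*n)) = (-4/25 + n)/(2*n))
(-17508 + d(-42))/(35314 - 33883) = (-17508 + (1/50)*(-4 + 25*(-42))/(-42))/(35314 - 33883) = (-17508 + (1/50)*(-1/42)*(-4 - 1050))/1431 = (-17508 + (1/50)*(-1/42)*(-1054))*(1/1431) = (-17508 + 527/1050)*(1/1431) = -18382873/1050*1/1431 = -18382873/1502550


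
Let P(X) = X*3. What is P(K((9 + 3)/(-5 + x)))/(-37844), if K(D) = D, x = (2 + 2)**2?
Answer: -9/104071 ≈ -8.6479e-5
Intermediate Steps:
x = 16 (x = 4**2 = 16)
P(X) = 3*X
P(K((9 + 3)/(-5 + x)))/(-37844) = (3*((9 + 3)/(-5 + 16)))/(-37844) = (3*(12/11))*(-1/37844) = (36/11)*(-1/37844) = -9/104071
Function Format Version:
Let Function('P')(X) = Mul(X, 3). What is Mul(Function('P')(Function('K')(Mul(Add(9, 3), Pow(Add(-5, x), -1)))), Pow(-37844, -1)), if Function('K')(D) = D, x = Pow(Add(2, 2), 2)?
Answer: Rational(-9, 104071) ≈ -8.6479e-5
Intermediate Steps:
x = 16 (x = Pow(4, 2) = 16)
Function('P')(X) = Mul(3, X)
Mul(Function('P')(Function('K')(Mul(Add(9, 3), Pow(Add(-5, x), -1)))), Pow(-37844, -1)) = Mul(Mul(3, Mul(Add(9, 3), Pow(Add(-5, 16), -1))), Pow(-37844, -1)) = Mul(Mul(3, Mul(12, Pow(11, -1))), Rational(-1, 37844)) = Mul(Mul(3, Mul(12, Rational(1, 11))), Rational(-1, 37844)) = Mul(Mul(3, Rational(12, 11)), Rational(-1, 37844)) = Mul(Rational(36, 11), Rational(-1, 37844)) = Rational(-9, 104071)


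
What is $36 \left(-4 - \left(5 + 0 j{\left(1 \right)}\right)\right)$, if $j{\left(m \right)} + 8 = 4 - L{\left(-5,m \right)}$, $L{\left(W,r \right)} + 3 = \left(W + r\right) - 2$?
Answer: $-324$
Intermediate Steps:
$L{\left(W,r \right)} = -5 + W + r$ ($L{\left(W,r \right)} = -3 - \left(2 - W - r\right) = -3 + \left(-2 + W + r\right) = -5 + W + r$)
$j{\left(m \right)} = 6 - m$ ($j{\left(m \right)} = -8 - \left(-14 + m\right) = 6 - m$)
$36 \left(-4 - \left(5 + 0 j{\left(1 \right)}\right)\right) = 36 \left(-4 - \left(5 + 0 \left(6 - 1\right)\right)\right) = 36 \left(-4 + \left(-5 + 0 \cdot 5\right)\right) = 36 \left(-4 + \left(-5 + 0\right)\right) = 36 \left(-4 - 5\right) = 36 \left(-9\right) = -324$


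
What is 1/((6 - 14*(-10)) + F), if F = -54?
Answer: 1/92 ≈ 0.010870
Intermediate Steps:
1/((6 - 14*(-10)) + F) = 1/((6 - 14*(-10)) - 54) = 1/((6 + 140) - 54) = 1/(146 - 54) = 1/92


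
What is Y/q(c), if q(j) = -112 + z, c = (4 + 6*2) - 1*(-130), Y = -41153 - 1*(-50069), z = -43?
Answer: -8916/155 ≈ -57.523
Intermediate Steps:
Y = 8916 (Y = -41153 + 50069 = 8916)
c = 146 (c = (4 + 12) + 130 = 16 + 130 = 146)
q(j) = -155 (q(j) = -112 - 43 = -155)
Y/q(c) = 8916/(-155) = 8916*(-1/155) = -8916/155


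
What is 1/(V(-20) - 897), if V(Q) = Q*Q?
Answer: -1/497 ≈ -0.0020121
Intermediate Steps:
V(Q) = Q²
1/(V(-20) - 897) = 1/((-20)² - 897) = 1/(400 - 897) = 1/(-497) = -1/497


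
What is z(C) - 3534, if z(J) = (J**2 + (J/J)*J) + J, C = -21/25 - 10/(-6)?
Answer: -19865606/5625 ≈ -3531.7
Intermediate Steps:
C = 62/75 (C = -21*1/25 - 10*(-1/6) = -21/25 + 5/3 = 62/75 ≈ 0.82667)
z(J) = J**2 + 2*J (z(J) = (J**2 + 1*J) + J = (J**2 + J) + J = (J + J**2) + J = J**2 + 2*J)
z(C) - 3534 = 62*(2 + 62/75)/75 - 3534 = (62/75)*(212/75) - 3534 = 13144/5625 - 3534 = -19865606/5625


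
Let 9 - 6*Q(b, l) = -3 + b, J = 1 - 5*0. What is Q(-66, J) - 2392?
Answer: -2379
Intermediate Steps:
J = 1 (J = 1 + 0 = 1)
Q(b, l) = 2 - b/6 (Q(b, l) = 3/2 - (-3 + b)/6 = 3/2 + (1/2 - b/6) = 2 - b/6)
Q(-66, J) - 2392 = (2 - 1/6*(-66)) - 2392 = (2 + 11) - 2392 = 13 - 2392 = -2379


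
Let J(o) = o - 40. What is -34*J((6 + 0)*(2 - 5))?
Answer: 1972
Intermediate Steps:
J(o) = -40 + o
-34*J((6 + 0)*(2 - 5)) = -34*(-40 + (6 + 0)*(2 - 5)) = -34*(-40 + 6*(-3)) = -34*(-40 - 18) = -34*(-58) = 1972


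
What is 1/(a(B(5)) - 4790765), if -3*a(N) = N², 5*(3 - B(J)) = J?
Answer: -3/14372299 ≈ -2.0873e-7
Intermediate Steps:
B(J) = 3 - J/5
a(N) = -N²/3
1/(a(B(5)) - 4790765) = 1/(-(3 - ⅕*5)²/3 - 4790765) = 1/(-(3 - 1)²/3 - 4790765) = 1/(-⅓*2² - 4790765) = 1/(-⅓*4 - 4790765) = 1/(-4/3 - 4790765) = 1/(-14372299/3) = -3/14372299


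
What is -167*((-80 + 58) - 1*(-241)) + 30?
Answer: -36543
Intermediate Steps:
-167*((-80 + 58) - 1*(-241)) + 30 = -167*(-22 + 241) + 30 = -167*219 + 30 = -36573 + 30 = -36543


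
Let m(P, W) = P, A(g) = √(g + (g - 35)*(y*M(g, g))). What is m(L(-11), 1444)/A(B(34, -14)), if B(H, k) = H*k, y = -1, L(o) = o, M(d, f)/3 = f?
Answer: 11*I*√182546/365092 ≈ 0.012873*I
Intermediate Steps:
M(d, f) = 3*f
A(g) = √(g - 3*g*(-35 + g)) (A(g) = √(g + (g - 35)*(-3*g)) = √(g + (-35 + g)*(-3*g)) = √(g - 3*g*(-35 + g)))
m(L(-11), 1444)/A(B(34, -14)) = -11*(-I*√119/238)/√(106 - 102*(-14)) = -11*(-I*√119/(238*√(106 - 3*(-476)))) = -11*(-I*√119/(238*√(106 + 1428))) = -11*(-I*√182546/365092) = -(-11)*I*√182546/365092 = 11*I*√182546/365092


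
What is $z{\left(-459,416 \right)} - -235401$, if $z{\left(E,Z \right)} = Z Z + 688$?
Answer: $409145$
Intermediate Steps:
$z{\left(E,Z \right)} = 688 + Z^{2}$ ($z{\left(E,Z \right)} = Z^{2} + 688 = 688 + Z^{2}$)
$z{\left(-459,416 \right)} - -235401 = \left(688 + 416^{2}\right) - -235401 = \left(688 + 173056\right) + 235401 = 173744 + 235401 = 409145$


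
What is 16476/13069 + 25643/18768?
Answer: 644349935/245278992 ≈ 2.6270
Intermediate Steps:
16476/13069 + 25643/18768 = 644349935/245278992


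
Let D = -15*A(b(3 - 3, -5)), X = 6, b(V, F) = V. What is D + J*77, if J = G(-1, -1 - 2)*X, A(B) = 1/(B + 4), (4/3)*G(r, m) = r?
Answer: -1401/4 ≈ -350.25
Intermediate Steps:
G(r, m) = 3*r/4
A(B) = 1/(4 + B)
D = -15/4 (D = -15/(4 + (3 - 3)) = -15/(4 + 0) = -15/4 ≈ -3.7500)
J = -9/2 (J = ((¾)*(-1))*6 = -¾*6 = -9/2 ≈ -4.5000)
D + J*77 = -15/4 - 9/2*77 = -15/4 - 693/2 = -1401/4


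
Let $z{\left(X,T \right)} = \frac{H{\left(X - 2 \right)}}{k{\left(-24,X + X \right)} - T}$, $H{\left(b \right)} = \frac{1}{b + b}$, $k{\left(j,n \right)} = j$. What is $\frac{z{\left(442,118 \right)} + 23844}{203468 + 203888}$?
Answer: $\frac{2979546239}{50903205760} \approx 0.058534$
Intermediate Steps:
$H{\left(b \right)} = \frac{1}{2 b}$
$z{\left(X,T \right)} = \frac{1}{2 \left(-24 - T\right) \left(-2 + X\right)}$ ($z{\left(X,T \right)} = \frac{\frac{1}{2} \frac{1}{X - 2}}{-24 - T} = \frac{\frac{1}{2} \frac{1}{-2 + X}}{-24 - T} = \frac{1}{2 \left(-24 - T\right) \left(-2 + X\right)}$)
$\frac{z{\left(442,118 \right)} + 23844}{203468 + 203888} = \frac{- \frac{1}{2 \left(-2 + 442\right) \left(24 + 118\right)} + 23844}{203468 + 203888} = \frac{- \frac{1}{2 \cdot 440 \cdot 142} + 23844}{407356} = \left(\left(- \frac{1}{2}\right) \frac{1}{440} \cdot \frac{1}{142} + 23844\right) \frac{1}{407356} = \left(- \frac{1}{124960} + 23844\right) \frac{1}{407356} = \frac{2979546239}{124960} \cdot \frac{1}{407356} = \frac{2979546239}{50903205760}$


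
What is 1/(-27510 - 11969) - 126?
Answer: -4974355/39479 ≈ -126.00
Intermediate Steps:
1/(-27510 - 11969) - 126 = 1/(-39479) - 126 = -1/39479 - 126 = -4974355/39479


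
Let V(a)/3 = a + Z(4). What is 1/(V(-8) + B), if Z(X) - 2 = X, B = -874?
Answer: -1/880 ≈ -0.0011364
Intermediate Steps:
Z(X) = 2 + X
V(a) = 18 + 3*a (V(a) = 3*(a + (2 + 4)) = 3*(a + 6) = 3*(6 + a) = 18 + 3*a)
1/(V(-8) + B) = 1/((18 + 3*(-8)) - 874) = 1/((18 - 24) - 874) = 1/(-6 - 874) = 1/(-880) = -1/880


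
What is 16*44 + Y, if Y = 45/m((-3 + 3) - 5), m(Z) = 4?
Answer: 2861/4 ≈ 715.25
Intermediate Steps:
Y = 45/4 ≈ 11.250
16*44 + Y = 16*44 + 45/4 = 704 + 45/4 = 2861/4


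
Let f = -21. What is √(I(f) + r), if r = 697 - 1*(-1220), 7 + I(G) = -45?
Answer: √1865 ≈ 43.186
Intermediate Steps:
I(G) = -52 (I(G) = -7 - 45 = -52)
r = 1917 (r = 697 + 1220 = 1917)
√(I(f) + r) = √(-52 + 1917) = √1865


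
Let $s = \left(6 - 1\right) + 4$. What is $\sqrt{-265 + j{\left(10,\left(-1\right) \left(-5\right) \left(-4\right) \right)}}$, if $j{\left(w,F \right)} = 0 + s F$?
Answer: $i \sqrt{445} \approx 21.095 i$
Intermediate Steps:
$s = 9$ ($s = 5 + 4 = 9$)
$j{\left(w,F \right)} = 9 F$ ($j{\left(w,F \right)} = 0 + 9 F = 9 F$)
$\sqrt{-265 + j{\left(10,\left(-1\right) \left(-5\right) \left(-4\right) \right)}} = \sqrt{-265 + 9 \left(-1\right) \left(-5\right) \left(-4\right)} = \sqrt{-265 + 9 \cdot 5 \left(-4\right)} = \sqrt{-265 + 9 \left(-20\right)} = \sqrt{-265 - 180} = \sqrt{-445} = i \sqrt{445}$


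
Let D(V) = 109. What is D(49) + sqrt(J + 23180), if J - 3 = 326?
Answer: 109 + sqrt(23509) ≈ 262.33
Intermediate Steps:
J = 329 (J = 3 + 326 = 329)
D(49) + sqrt(J + 23180) = 109 + sqrt(329 + 23180) = 109 + sqrt(23509)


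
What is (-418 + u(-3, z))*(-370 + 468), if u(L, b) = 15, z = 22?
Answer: -39494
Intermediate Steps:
(-418 + u(-3, z))*(-370 + 468) = (-418 + 15)*(-370 + 468) = -403*98 = -39494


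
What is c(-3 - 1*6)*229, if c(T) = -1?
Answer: -229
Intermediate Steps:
c(-3 - 1*6)*229 = -1*229 = -229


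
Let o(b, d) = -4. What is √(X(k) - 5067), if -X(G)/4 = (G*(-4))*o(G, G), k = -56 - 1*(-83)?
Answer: 3*I*√755 ≈ 82.432*I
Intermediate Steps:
k = 27 (k = -56 + 83 = 27)
X(G) = -64*G (X(G) = -4*G*(-4)*(-4) = -4*(-4*G)*(-4) = -64*G)
√(X(k) - 5067) = √(-64*27 - 5067) = √(-1728 - 5067) = √(-6795) = 3*I*√755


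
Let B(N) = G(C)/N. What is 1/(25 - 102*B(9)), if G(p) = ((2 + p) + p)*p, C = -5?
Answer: -3/1285 ≈ -0.0023346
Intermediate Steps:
G(p) = p*(2 + 2*p) (G(p) = (2 + 2*p)*p = p*(2 + 2*p))
B(N) = 40/N (B(N) = (2*(-5)*(1 - 5))/N = (2*(-5)*(-4))/N = 40/N)
1/(25 - 102*B(9)) = 1/(25 - 4080/9) = 1/(25 - 102*40/9) = 1/(25 - 1360/3) = 1/(-1285/3) = -3/1285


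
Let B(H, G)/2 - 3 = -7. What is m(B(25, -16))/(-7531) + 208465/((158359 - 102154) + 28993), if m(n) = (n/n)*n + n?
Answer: 1571313083/641626138 ≈ 2.4490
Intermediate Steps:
B(H, G) = -8 (B(H, G) = 6 + 2*(-7) = 6 - 14 = -8)
m(n) = 2*n (m(n) = 1*n + n = n + n = 2*n)
m(B(25, -16))/(-7531) + 208465/((158359 - 102154) + 28993) = (2*(-8))/(-7531) + 208465/((158359 - 102154) + 28993) = -16*(-1/7531) + 208465/(56205 + 28993) = 16/7531 + 208465/85198 = 1571313083/641626138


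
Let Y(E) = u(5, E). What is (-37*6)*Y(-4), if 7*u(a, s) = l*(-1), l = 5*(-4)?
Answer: -4440/7 ≈ -634.29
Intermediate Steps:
l = -20
u(a, s) = 20/7 (u(a, s) = (-20*(-1))/7 = (⅐)*20 = 20/7)
Y(E) = 20/7
(-37*6)*Y(-4) = -37*6*(20/7) = -222*20/7 = -4440/7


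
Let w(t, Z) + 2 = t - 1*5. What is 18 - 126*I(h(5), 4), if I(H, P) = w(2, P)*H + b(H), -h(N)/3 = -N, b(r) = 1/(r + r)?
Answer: 47319/5 ≈ 9463.8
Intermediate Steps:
w(t, Z) = -7 + t (w(t, Z) = -2 + (t - 1*5) = -2 + (t - 5) = -2 + (-5 + t) = -7 + t)
b(r) = 1/(2*r)
h(N) = 3*N (h(N) = -(-3)*N = 3*N)
I(H, P) = 1/(2*H) - 5*H (I(H, P) = (-7 + 2)*H + 1/(2*H) = -5*H + 1/(2*H) = 1/(2*H) - 5*H)
18 - 126*I(h(5), 4) = 18 - 126*(1/(2*((3*5))) - 15*5) = 18 - 126*((½)/15 - 5*15) = 18 - 126*((½)*(1/15) - 75) = 18 - 126*(1/30 - 75) = 18 - 126*(-2249/30) = 18 + 47229/5 = 47319/5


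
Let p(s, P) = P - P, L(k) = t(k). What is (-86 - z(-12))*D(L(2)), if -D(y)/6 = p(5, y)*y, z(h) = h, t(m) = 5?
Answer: 0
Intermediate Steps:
L(k) = 5
p(s, P) = 0
D(y) = 0 (D(y) = -0*y = -6*0 = 0)
(-86 - z(-12))*D(L(2)) = (-86 - 1*(-12))*0 = (-86 + 12)*0 = -74*0 = 0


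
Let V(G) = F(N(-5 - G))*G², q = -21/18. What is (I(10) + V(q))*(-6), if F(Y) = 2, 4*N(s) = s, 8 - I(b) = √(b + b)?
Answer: -193/3 + 12*√5 ≈ -37.500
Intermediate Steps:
q = -7/6 (q = -21*1/18 = -7/6 ≈ -1.1667)
I(b) = 8 - √2*√b (I(b) = 8 - √(b + b) = 8 - √(2*b) = 8 - √2*√b)
N(s) = s/4
V(G) = 2*G²
(I(10) + V(q))*(-6) = ((8 - √2*√10) + 2*(-7/6)²)*(-6) = ((8 - 2*√5) + 2*(49/36))*(-6) = ((8 - 2*√5) + 49/18)*(-6) = (193/18 - 2*√5)*(-6) = -193/3 + 12*√5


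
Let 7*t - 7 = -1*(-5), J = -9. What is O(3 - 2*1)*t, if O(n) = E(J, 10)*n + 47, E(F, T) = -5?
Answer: 72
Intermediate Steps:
t = 12/7 (t = 1 + (-1*(-5))/7 = 1 + (⅐)*5 = 1 + 5/7 = 12/7 ≈ 1.7143)
O(n) = 47 - 5*n (O(n) = -5*n + 47 = 47 - 5*n)
O(3 - 2*1)*t = (47 - 5*(3 - 2*1))*(12/7) = (47 - 5*(3 - 2))*(12/7) = (47 - 5*1)*(12/7) = (47 - 5)*(12/7) = 42*(12/7) = 72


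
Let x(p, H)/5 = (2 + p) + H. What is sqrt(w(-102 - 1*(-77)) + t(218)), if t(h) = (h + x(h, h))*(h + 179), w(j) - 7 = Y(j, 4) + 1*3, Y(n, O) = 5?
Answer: sqrt(955991) ≈ 977.75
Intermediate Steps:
x(p, H) = 10 + 5*H + 5*p (x(p, H) = 5*((2 + p) + H) = 5*(2 + H + p) = 10 + 5*H + 5*p)
w(j) = 15 (w(j) = 7 + (5 + 1*3) = 7 + (5 + 3) = 7 + 8 = 15)
t(h) = (10 + 11*h)*(179 + h) (t(h) = (h + (10 + 5*h + 5*h))*(h + 179) = (h + (10 + 10*h))*(179 + h) = (10 + 11*h)*(179 + h))
sqrt(w(-102 - 1*(-77)) + t(218)) = sqrt(15 + (1790 + 11*218**2 + 1979*218)) = sqrt(15 + (1790 + 11*47524 + 431422)) = sqrt(15 + (1790 + 522764 + 431422)) = sqrt(15 + 955976) = sqrt(955991)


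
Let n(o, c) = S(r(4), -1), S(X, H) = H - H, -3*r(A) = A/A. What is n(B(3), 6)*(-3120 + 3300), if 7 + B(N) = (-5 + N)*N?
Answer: 0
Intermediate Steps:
B(N) = -7 + N*(-5 + N) (B(N) = -7 + (-5 + N)*N = -7 + N*(-5 + N))
r(A) = -⅓ (r(A) = -A/(3*A) = -⅓*1 = -⅓)
S(X, H) = 0
n(o, c) = 0
n(B(3), 6)*(-3120 + 3300) = 0*(-3120 + 3300) = 0*180 = 0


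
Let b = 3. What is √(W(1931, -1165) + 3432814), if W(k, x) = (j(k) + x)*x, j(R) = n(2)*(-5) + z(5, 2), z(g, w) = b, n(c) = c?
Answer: √4798194 ≈ 2190.5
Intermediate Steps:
z(g, w) = 3
j(R) = -7 (j(R) = 2*(-5) + 3 = -10 + 3 = -7)
W(k, x) = x*(-7 + x) (W(k, x) = (-7 + x)*x = x*(-7 + x))
√(W(1931, -1165) + 3432814) = √(-1165*(-7 - 1165) + 3432814) = √(-1165*(-1172) + 3432814) = √(1365380 + 3432814) = √4798194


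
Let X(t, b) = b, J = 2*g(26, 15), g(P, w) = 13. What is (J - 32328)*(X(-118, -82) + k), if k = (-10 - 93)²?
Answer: -340043154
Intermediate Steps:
k = 10609 (k = (-103)² = 10609)
J = 26 (J = 2*13 = 26)
(J - 32328)*(X(-118, -82) + k) = (26 - 32328)*(-82 + 10609) = -32302*10527 = -340043154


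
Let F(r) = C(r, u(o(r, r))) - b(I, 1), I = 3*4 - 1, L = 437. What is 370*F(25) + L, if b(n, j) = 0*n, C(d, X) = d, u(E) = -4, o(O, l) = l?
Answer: 9687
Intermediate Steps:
I = 11 (I = 12 - 1 = 11)
b(n, j) = 0
F(r) = r (F(r) = r - 1*0 = r + 0 = r)
370*F(25) + L = 370*25 + 437 = 9250 + 437 = 9687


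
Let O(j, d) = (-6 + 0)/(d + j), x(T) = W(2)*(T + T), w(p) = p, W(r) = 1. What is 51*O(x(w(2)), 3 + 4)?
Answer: -306/11 ≈ -27.818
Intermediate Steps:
x(T) = 2*T (x(T) = 1*(T + T) = 1*(2*T) = 2*T)
O(j, d) = -6/(d + j)
51*O(x(w(2)), 3 + 4) = 51*(-6/((3 + 4) + 2*2)) = 51*(-6/(7 + 4)) = 51*(-6/11) = -306/11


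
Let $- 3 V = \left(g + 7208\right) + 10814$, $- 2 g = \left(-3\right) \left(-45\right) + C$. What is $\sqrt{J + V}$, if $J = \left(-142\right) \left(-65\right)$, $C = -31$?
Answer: $18 \sqrt{10} \approx 56.921$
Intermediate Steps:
$g = -52$ ($g = - \frac{\left(-3\right) \left(-45\right) - 31}{2} = - \frac{135 - 31}{2} = \left(- \frac{1}{2}\right) 104 = -52$)
$J = 9230$
$V = -5990$ ($V = - \frac{\left(-52 + 7208\right) + 10814}{3} = - \frac{7156 + 10814}{3} = \left(- \frac{1}{3}\right) 17970 = -5990$)
$\sqrt{J + V} = \sqrt{9230 - 5990} = \sqrt{3240} = 18 \sqrt{10}$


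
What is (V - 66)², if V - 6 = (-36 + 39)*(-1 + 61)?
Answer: 14400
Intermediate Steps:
V = 186 (V = 6 + (-36 + 39)*(-1 + 61) = 6 + 3*60 = 6 + 180 = 186)
(V - 66)² = (186 - 66)² = 120² = 14400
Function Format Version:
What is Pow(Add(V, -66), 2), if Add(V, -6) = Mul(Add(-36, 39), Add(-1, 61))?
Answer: 14400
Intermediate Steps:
V = 186 (V = Add(6, Mul(Add(-36, 39), Add(-1, 61))) = Add(6, Mul(3, 60)) = Add(6, 180) = 186)
Pow(Add(V, -66), 2) = Pow(Add(186, -66), 2) = Pow(120, 2) = 14400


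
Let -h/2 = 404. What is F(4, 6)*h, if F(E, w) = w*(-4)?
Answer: 19392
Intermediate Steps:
h = -808 (h = -2*404 = -808)
F(E, w) = -4*w
F(4, 6)*h = -4*6*(-808) = -24*(-808) = 19392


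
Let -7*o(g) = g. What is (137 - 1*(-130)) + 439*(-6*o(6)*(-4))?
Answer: -61347/7 ≈ -8763.9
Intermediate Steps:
o(g) = -g/7
(137 - 1*(-130)) + 439*(-6*o(6)*(-4)) = (137 - 1*(-130)) + 439*(-(-6)*6/7*(-4)) = (137 + 130) + 439*(-6*(-6/7)*(-4)) = 267 + 439*((36/7)*(-4)) = 267 + 439*(-144/7) = 267 - 63216/7 = -61347/7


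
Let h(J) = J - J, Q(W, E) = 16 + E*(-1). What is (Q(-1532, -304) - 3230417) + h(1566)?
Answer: -3230097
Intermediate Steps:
Q(W, E) = 16 - E
h(J) = 0
(Q(-1532, -304) - 3230417) + h(1566) = ((16 - 1*(-304)) - 3230417) + 0 = ((16 + 304) - 3230417) + 0 = (320 - 3230417) + 0 = -3230097 + 0 = -3230097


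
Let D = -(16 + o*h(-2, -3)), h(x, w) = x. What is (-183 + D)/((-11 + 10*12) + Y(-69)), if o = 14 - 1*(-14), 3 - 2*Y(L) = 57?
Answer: -143/82 ≈ -1.7439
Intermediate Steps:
Y(L) = -27 (Y(L) = 3/2 - 1/2*57 = 3/2 - 57/2 = -27)
o = 28 (o = 14 + 14 = 28)
D = 40 (D = -(16 + 28*(-2)) = -(16 - 56) = -1*(-40) = 40)
(-183 + D)/((-11 + 10*12) + Y(-69)) = (-183 + 40)/((-11 + 10*12) - 27) = -143/((-11 + 120) - 27) = -143/(109 - 27) = -143/82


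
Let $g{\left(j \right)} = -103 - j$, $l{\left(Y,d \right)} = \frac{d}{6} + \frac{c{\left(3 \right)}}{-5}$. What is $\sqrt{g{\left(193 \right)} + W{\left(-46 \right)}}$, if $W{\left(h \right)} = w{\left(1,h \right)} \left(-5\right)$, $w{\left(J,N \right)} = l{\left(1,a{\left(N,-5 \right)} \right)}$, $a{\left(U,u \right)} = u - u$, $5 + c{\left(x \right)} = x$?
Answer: $i \sqrt{298} \approx 17.263 i$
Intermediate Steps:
$c{\left(x \right)} = -5 + x$
$a{\left(U,u \right)} = 0$
$l{\left(Y,d \right)} = \frac{2}{5} + \frac{d}{6}$ ($l{\left(Y,d \right)} = \frac{d}{6} + \frac{-5 + 3}{-5} = d \frac{1}{6} - - \frac{2}{5} = \frac{d}{6} + \frac{2}{5} = \frac{2}{5} + \frac{d}{6}$)
$w{\left(J,N \right)} = \frac{2}{5}$ ($w{\left(J,N \right)} = \frac{2}{5} + \frac{1}{6} \cdot 0 = \frac{2}{5} + 0 = \frac{2}{5}$)
$W{\left(h \right)} = -2$ ($W{\left(h \right)} = \frac{2}{5} \left(-5\right) = -2$)
$\sqrt{g{\left(193 \right)} + W{\left(-46 \right)}} = \sqrt{\left(-103 - 193\right) - 2} = \sqrt{-296 - 2} = \sqrt{-298} = i \sqrt{298}$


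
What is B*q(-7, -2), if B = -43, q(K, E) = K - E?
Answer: 215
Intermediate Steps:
B*q(-7, -2) = -43*(-7 - 1*(-2)) = -43*(-7 + 2) = -43*(-5) = 215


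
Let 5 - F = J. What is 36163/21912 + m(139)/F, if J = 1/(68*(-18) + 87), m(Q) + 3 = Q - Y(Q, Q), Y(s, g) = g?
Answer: 65440493/62295816 ≈ 1.0505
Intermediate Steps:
m(Q) = -3 (m(Q) = -3 + (Q - Q) = -3 + 0 = -3)
J = -1/1137 (J = 1/(-1224 + 87) = 1/(-1137) = -1/1137 ≈ -0.00087951)
F = 5686/1137 (F = 5 - 1*(-1/1137) = 5 + 1/1137 = 5686/1137 ≈ 5.0009)
36163/21912 + m(139)/F = 36163/21912 - 3/5686/1137 = 36163*(1/21912) - 3*1137/5686 = 36163/21912 - 3411/5686 = 65440493/62295816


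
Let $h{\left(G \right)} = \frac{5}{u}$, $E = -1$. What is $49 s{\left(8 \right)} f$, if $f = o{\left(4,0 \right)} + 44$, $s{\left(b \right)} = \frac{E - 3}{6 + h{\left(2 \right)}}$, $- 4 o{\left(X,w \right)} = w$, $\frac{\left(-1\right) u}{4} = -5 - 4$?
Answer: $- \frac{310464}{221} \approx -1404.8$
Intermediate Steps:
$u = 36$ ($u = - 4 \left(-5 - 4\right) = \left(-4\right) \left(-9\right) = 36$)
$h{\left(G \right)} = \frac{5}{36}$
$o{\left(X,w \right)} = - \frac{w}{4}$
$s{\left(b \right)} = - \frac{144}{221}$ ($s{\left(b \right)} = \frac{-1 - 3}{6 + \frac{5}{36}} = - \frac{4}{\frac{221}{36}} = \left(-4\right) \frac{36}{221} = - \frac{144}{221}$)
$f = 44$ ($f = \left(- \frac{1}{4}\right) 0 + 44 = 0 + 44 = 44$)
$49 s{\left(8 \right)} f = 49 \left(- \frac{144}{221}\right) 44 = \left(- \frac{7056}{221}\right) 44 = - \frac{310464}{221}$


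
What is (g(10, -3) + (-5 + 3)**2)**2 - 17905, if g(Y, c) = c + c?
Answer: -17901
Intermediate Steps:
g(Y, c) = 2*c
(g(10, -3) + (-5 + 3)**2)**2 - 17905 = (2*(-3) + (-5 + 3)**2)**2 - 17905 = (-6 + (-2)**2)**2 - 17905 = (-6 + 4)**2 - 17905 = (-2)**2 - 17905 = 4 - 17905 = -17901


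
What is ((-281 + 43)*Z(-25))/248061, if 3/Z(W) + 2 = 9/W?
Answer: 5950/4878533 ≈ 0.0012196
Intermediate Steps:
Z(W) = 3/(-2 + 9/W)
((-281 + 43)*Z(-25))/248061 = ((-281 + 43)*(-3*(-25)/(-9 + 2*(-25))))/248061 = -(-714)*(-25)/(-9 - 50)*(1/248061) = -(-714)*(-25)/(-59)*(1/248061) = -(-714)*(-25)*(-1)/59*(1/248061) = -238*(-75/59)*(1/248061) = (17850/59)*(1/248061) = 5950/4878533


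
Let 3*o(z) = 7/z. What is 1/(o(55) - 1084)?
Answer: -165/178853 ≈ -0.00092255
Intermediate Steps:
o(z) = 7/(3*z) (o(z) = (7/z)/3 = 7/(3*z))
1/(o(55) - 1084) = 1/((7/3)/55 - 1084) = 1/((7/3)*(1/55) - 1084) = 1/(7/165 - 1084) = 1/(-178853/165) = -165/178853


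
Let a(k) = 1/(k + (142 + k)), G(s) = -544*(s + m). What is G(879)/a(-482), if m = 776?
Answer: 740063040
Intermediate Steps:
G(s) = -422144 - 544*s (G(s) = -544*(s + 776) = -544*(776 + s) = -422144 - 544*s)
a(k) = 1/(142 + 2*k)
G(879)/a(-482) = (-422144 - 544*879)/((1/(2*(71 - 482)))) = (-422144 - 478176)/(((1/2)/(-411))) = -900320/((1/2)*(-1/411)) = -900320/(-1/822) = -900320*(-822) = 740063040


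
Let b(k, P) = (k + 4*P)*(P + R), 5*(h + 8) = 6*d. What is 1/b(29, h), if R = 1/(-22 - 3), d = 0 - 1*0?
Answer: 25/603 ≈ 0.041459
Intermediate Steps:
d = 0 (d = 0 + 0 = 0)
h = -8 (h = -8 + (6*0)/5 = -8 + (⅕)*0 = -8 + 0 = -8)
R = -1/25 (R = 1/(-25) = -1/25 ≈ -0.040000)
b(k, P) = (-1/25 + P)*(k + 4*P) (b(k, P) = (k + 4*P)*(P - 1/25) = (k + 4*P)*(-1/25 + P) = (-1/25 + P)*(k + 4*P))
1/b(29, h) = 1/(4*(-8)² - 4/25*(-8) - 1/25*29 - 8*29) = 1/(4*64 + 32/25 - 29/25 - 232) = 1/(256 + 32/25 - 29/25 - 232) = 1/(603/25) = 25/603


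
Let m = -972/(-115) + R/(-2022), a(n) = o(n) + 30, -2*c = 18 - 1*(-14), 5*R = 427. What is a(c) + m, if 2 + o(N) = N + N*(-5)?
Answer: 23348323/232530 ≈ 100.41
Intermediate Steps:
R = 427/5 (R = (1/5)*427 = 427/5 ≈ 85.400)
o(N) = -2 - 4*N (o(N) = -2 + (N + N*(-5)) = -2 + (N - 5*N) = -2 - 4*N)
c = -16 (c = -(18 - 1*(-14))/2 = -(18 + 14)/2 = -1/2*32 = -16)
a(n) = 28 - 4*n (a(n) = (-2 - 4*n) + 30 = 28 - 4*n)
m = 1955563/232530 (m = -972/(-115) + (427/5)/(-2022) = -972*(-1/115) + (427/5)*(-1/2022) = 972/115 - 427/10110 = 1955563/232530 ≈ 8.4099)
a(c) + m = (28 - 4*(-16)) + 1955563/232530 = (28 + 64) + 1955563/232530 = 92 + 1955563/232530 = 23348323/232530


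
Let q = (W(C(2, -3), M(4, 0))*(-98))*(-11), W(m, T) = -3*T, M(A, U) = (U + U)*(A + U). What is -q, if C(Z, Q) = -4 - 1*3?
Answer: 0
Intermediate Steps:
C(Z, Q) = -7 (C(Z, Q) = -4 - 3 = -7)
M(A, U) = 2*U*(A + U) (M(A, U) = (2*U)*(A + U) = 2*U*(A + U))
q = 0 (q = (-6*0*(4 + 0)*(-98))*(-11) = (-6*0*4*(-98))*(-11) = (-3*0*(-98))*(-11) = (0*(-98))*(-11) = 0*(-11) = 0)
-q = -1*0 = 0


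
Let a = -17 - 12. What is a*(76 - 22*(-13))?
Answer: -10498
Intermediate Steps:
a = -29
a*(76 - 22*(-13)) = -29*(76 - 22*(-13)) = -29*(76 + 286) = -29*362 = -10498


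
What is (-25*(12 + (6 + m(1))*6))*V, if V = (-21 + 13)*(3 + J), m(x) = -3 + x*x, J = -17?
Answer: -100800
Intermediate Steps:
m(x) = -3 + x²
V = 112 (V = (-21 + 13)*(3 - 17) = -8*(-14) = 112)
(-25*(12 + (6 + m(1))*6))*V = -25*(12 + (6 + (-3 + 1²))*6)*112 = -25*(12 + (6 + (-3 + 1))*6)*112 = -25*(12 + (6 - 2)*6)*112 = -25*(12 + 4*6)*112 = -25*(12 + 24)*112 = -25*36*112 = -900*112 = -100800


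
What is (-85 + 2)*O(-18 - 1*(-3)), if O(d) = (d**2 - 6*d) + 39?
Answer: -29382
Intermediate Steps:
O(d) = 39 + d**2 - 6*d
(-85 + 2)*O(-18 - 1*(-3)) = (-85 + 2)*(39 + (-18 - 1*(-3))**2 - 6*(-18 - 1*(-3))) = -83*(39 + (-18 + 3)**2 - 6*(-18 + 3)) = -83*(39 + (-15)**2 - 6*(-15)) = -83*(39 + 225 + 90) = -83*354 = -29382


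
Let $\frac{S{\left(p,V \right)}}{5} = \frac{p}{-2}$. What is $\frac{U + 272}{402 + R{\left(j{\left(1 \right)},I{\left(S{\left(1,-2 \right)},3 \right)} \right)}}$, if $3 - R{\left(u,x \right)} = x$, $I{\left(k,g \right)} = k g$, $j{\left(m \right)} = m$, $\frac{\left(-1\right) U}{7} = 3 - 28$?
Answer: $\frac{298}{275} \approx 1.0836$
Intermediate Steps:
$U = 175$ ($U = - 7 \left(3 - 28\right) = \left(-7\right) \left(-25\right) = 175$)
$S{\left(p,V \right)} = - \frac{5 p}{2}$ ($S{\left(p,V \right)} = 5 \frac{p}{-2} = 5 p \left(- \frac{1}{2}\right) = 5 \left(- \frac{p}{2}\right) = - \frac{5 p}{2}$)
$I{\left(k,g \right)} = g k$
$R{\left(u,x \right)} = 3 - x$
$\frac{U + 272}{402 + R{\left(j{\left(1 \right)},I{\left(S{\left(1,-2 \right)},3 \right)} \right)}} = \frac{175 + 272}{402 - \left(-3 + 3 \left(\left(- \frac{5}{2}\right) 1\right)\right)} = \frac{447}{402 - \left(-3 + 3 \left(- \frac{5}{2}\right)\right)} = \frac{447}{402 + \left(3 - - \frac{15}{2}\right)} = \frac{447}{402 + \left(3 + \frac{15}{2}\right)} = \frac{447}{402 + \frac{21}{2}} = \frac{447}{\frac{825}{2}} = 447 \cdot \frac{2}{825} = \frac{298}{275}$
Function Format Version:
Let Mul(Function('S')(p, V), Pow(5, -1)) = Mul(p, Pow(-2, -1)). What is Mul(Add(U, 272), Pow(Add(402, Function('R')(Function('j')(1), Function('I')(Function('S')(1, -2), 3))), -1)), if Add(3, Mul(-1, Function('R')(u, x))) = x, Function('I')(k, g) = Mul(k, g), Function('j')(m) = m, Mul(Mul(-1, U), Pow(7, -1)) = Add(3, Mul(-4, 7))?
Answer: Rational(298, 275) ≈ 1.0836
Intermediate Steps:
U = 175 (U = Mul(-7, Add(3, Mul(-4, 7))) = Mul(-7, Add(3, -28)) = Mul(-7, -25) = 175)
Function('S')(p, V) = Mul(Rational(-5, 2), p) (Function('S')(p, V) = Mul(5, Mul(p, Pow(-2, -1))) = Mul(5, Mul(p, Rational(-1, 2))) = Mul(5, Mul(Rational(-1, 2), p)) = Mul(Rational(-5, 2), p))
Function('I')(k, g) = Mul(g, k)
Function('R')(u, x) = Add(3, Mul(-1, x))
Mul(Add(U, 272), Pow(Add(402, Function('R')(Function('j')(1), Function('I')(Function('S')(1, -2), 3))), -1)) = Mul(Add(175, 272), Pow(Add(402, Add(3, Mul(-1, Mul(3, Mul(Rational(-5, 2), 1))))), -1)) = Mul(447, Pow(Add(402, Add(3, Mul(-1, Mul(3, Rational(-5, 2))))), -1)) = Mul(447, Pow(Add(402, Add(3, Mul(-1, Rational(-15, 2)))), -1)) = Mul(447, Pow(Add(402, Add(3, Rational(15, 2))), -1)) = Mul(447, Pow(Add(402, Rational(21, 2)), -1)) = Mul(447, Pow(Rational(825, 2), -1)) = Mul(447, Rational(2, 825)) = Rational(298, 275)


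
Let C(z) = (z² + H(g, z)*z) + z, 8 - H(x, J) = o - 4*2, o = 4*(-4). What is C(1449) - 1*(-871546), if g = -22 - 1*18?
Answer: 3018964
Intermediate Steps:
g = -40 (g = -22 - 18 = -40)
o = -16
H(x, J) = 32 (H(x, J) = 8 - (-16 - 4*2) = 8 - (-16 - 8) = 8 - 1*(-24) = 8 + 24 = 32)
C(z) = z² + 33*z (C(z) = (z² + 32*z) + z = z² + 33*z)
C(1449) - 1*(-871546) = 1449*(33 + 1449) - 1*(-871546) = 1449*1482 + 871546 = 2147418 + 871546 = 3018964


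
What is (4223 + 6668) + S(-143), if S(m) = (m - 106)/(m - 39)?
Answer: 1982411/182 ≈ 10892.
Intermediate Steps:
S(m) = (-106 + m)/(-39 + m)
(4223 + 6668) + S(-143) = (4223 + 6668) + (-106 - 143)/(-39 - 143) = 10891 - 249/(-182) = 10891 - 1/182*(-249) = 10891 + 249/182 = 1982411/182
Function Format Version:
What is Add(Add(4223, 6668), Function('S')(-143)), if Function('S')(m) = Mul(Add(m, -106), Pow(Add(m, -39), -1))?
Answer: Rational(1982411, 182) ≈ 10892.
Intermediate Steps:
Function('S')(m) = Mul(Pow(Add(-39, m), -1), Add(-106, m)) (Function('S')(m) = Mul(Add(-106, m), Pow(Add(-39, m), -1)) = Mul(Pow(Add(-39, m), -1), Add(-106, m)))
Add(Add(4223, 6668), Function('S')(-143)) = Add(Add(4223, 6668), Mul(Pow(Add(-39, -143), -1), Add(-106, -143))) = Add(10891, Mul(Pow(-182, -1), -249)) = Add(10891, Mul(Rational(-1, 182), -249)) = Add(10891, Rational(249, 182)) = Rational(1982411, 182)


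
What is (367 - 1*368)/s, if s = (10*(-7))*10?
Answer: 1/700 ≈ 0.0014286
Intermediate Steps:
s = -700 (s = -70*10 = -700)
(367 - 1*368)/s = (367 - 1*368)/(-700) = (367 - 368)*(-1/700) = -1*(-1/700) = 1/700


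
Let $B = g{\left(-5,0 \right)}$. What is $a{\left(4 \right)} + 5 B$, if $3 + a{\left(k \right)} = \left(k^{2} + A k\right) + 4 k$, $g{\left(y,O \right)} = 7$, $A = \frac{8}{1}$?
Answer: $96$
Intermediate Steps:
$A = 8$ ($A = 8 \cdot 1 = 8$)
$B = 7$
$a{\left(k \right)} = -3 + k^{2} + 12 k$ ($a{\left(k \right)} = -3 + \left(\left(k^{2} + 8 k\right) + 4 k\right) = -3 + \left(k^{2} + 12 k\right) = -3 + k^{2} + 12 k$)
$a{\left(4 \right)} + 5 B = \left(-3 + 4^{2} + 12 \cdot 4\right) + 5 \cdot 7 = \left(-3 + 16 + 48\right) + 35 = 61 + 35 = 96$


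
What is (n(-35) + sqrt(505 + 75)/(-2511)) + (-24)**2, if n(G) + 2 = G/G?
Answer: 575 - 2*sqrt(145)/2511 ≈ 574.99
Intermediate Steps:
n(G) = -1 (n(G) = -2 + G/G = -2 + 1 = -1)
(n(-35) + sqrt(505 + 75)/(-2511)) + (-24)**2 = (-1 + sqrt(505 + 75)/(-2511)) + (-24)**2 = (-1 + sqrt(580)*(-1/2511)) + 576 = (-1 + (2*sqrt(145))*(-1/2511)) + 576 = (-1 - 2*sqrt(145)/2511) + 576 = 575 - 2*sqrt(145)/2511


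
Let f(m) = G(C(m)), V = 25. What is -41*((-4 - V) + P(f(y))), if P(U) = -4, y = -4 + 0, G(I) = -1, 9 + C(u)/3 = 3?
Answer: 1353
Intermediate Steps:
C(u) = -18 (C(u) = -27 + 3*3 = -27 + 9 = -18)
y = -4
f(m) = -1
-41*((-4 - V) + P(f(y))) = -41*((-4 - 1*25) - 4) = -41*((-4 - 25) - 4) = -41*(-29 - 4) = -41*(-33) = 1353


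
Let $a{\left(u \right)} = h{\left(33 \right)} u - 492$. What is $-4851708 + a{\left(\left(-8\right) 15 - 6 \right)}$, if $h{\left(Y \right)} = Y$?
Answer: $-4856358$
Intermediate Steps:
$a{\left(u \right)} = -492 + 33 u$ ($a{\left(u \right)} = 33 u - 492 = -492 + 33 u$)
$-4851708 + a{\left(\left(-8\right) 15 - 6 \right)} = -4851708 + \left(-492 + 33 \left(\left(-8\right) 15 - 6\right)\right) = -4851708 + \left(-492 + 33 \left(-120 - 6\right)\right) = -4851708 + \left(-492 + 33 \left(-126\right)\right) = -4851708 - 4650 = -4856358$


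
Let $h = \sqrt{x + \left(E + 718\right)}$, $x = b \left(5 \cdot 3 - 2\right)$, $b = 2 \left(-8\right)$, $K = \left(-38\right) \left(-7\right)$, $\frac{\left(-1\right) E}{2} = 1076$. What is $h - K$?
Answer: $-266 + i \sqrt{1642} \approx -266.0 + 40.522 i$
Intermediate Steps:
$E = -2152$ ($E = \left(-2\right) 1076 = -2152$)
$K = 266$
$b = -16$
$x = -208$ ($x = - 16 \left(5 \cdot 3 - 2\right) = - 16 \left(15 - 2\right) = \left(-16\right) 13 = -208$)
$h = i \sqrt{1642}$ ($h = \sqrt{-208 + \left(-2152 + 718\right)} = \sqrt{-208 - 1434} = \sqrt{-1642} = i \sqrt{1642} \approx 40.522 i$)
$h - K = i \sqrt{1642} - 266 = -266 + i \sqrt{1642}$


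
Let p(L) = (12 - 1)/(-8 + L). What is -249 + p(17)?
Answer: -2230/9 ≈ -247.78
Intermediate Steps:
p(L) = 11/(-8 + L)
-249 + p(17) = -249 + 11/(-8 + 17) = -249 + 11/9 = -2230/9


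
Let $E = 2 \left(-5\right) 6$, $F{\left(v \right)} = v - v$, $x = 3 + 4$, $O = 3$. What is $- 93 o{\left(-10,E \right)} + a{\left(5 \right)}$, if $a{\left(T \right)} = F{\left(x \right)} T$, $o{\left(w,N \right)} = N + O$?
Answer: $5301$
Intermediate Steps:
$x = 7$
$F{\left(v \right)} = 0$
$E = -60$ ($E = \left(-10\right) 6 = -60$)
$o{\left(w,N \right)} = 3 + N$ ($o{\left(w,N \right)} = N + 3 = 3 + N$)
$a{\left(T \right)} = 0$ ($a{\left(T \right)} = 0 T = 0$)
$- 93 o{\left(-10,E \right)} + a{\left(5 \right)} = - 93 \left(3 - 60\right) + 0 = \left(-93\right) \left(-57\right) + 0 = 5301 + 0 = 5301$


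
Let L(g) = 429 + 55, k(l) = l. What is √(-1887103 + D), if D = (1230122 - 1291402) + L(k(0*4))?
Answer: I*√1947899 ≈ 1395.7*I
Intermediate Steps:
L(g) = 484
D = -60796 (D = (1230122 - 1291402) + 484 = -61280 + 484 = -60796)
√(-1887103 + D) = √(-1887103 - 60796) = √(-1947899) = I*√1947899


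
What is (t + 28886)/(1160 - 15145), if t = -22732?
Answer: -6154/13985 ≈ -0.44004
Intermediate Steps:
(t + 28886)/(1160 - 15145) = (-22732 + 28886)/(1160 - 15145) = 6154/(-13985) = 6154*(-1/13985) = -6154/13985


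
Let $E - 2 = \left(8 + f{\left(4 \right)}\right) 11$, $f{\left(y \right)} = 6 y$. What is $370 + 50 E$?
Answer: $18070$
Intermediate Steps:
$E = 354$ ($E = 2 + \left(8 + 6 \cdot 4\right) 11 = 2 + \left(8 + 24\right) 11 = 2 + 32 \cdot 11 = 2 + 352 = 354$)
$370 + 50 E = 370 + 50 \cdot 354 = 370 + 17700 = 18070$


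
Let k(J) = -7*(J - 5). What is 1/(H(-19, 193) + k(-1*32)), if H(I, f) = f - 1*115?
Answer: 1/337 ≈ 0.0029674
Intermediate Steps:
k(J) = 35 - 7*J (k(J) = -7*(-5 + J) = 35 - 7*J)
H(I, f) = -115 + f (H(I, f) = f - 115 = -115 + f)
1/(H(-19, 193) + k(-1*32)) = 1/((-115 + 193) + (35 - (-7)*32)) = 1/(78 + (35 - 7*(-32))) = 1/(78 + (35 + 224)) = 1/(78 + 259) = 1/337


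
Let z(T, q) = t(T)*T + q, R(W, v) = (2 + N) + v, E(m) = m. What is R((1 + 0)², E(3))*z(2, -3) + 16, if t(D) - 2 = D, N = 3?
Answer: 56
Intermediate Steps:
t(D) = 2 + D
R(W, v) = 5 + v (R(W, v) = (2 + 3) + v = 5 + v)
z(T, q) = q + T*(2 + T) (z(T, q) = (2 + T)*T + q = T*(2 + T) + q = q + T*(2 + T))
R((1 + 0)², E(3))*z(2, -3) + 16 = (5 + 3)*(-3 + 2*(2 + 2)) + 16 = 8*(-3 + 2*4) + 16 = 8*(-3 + 8) + 16 = 8*5 + 16 = 40 + 16 = 56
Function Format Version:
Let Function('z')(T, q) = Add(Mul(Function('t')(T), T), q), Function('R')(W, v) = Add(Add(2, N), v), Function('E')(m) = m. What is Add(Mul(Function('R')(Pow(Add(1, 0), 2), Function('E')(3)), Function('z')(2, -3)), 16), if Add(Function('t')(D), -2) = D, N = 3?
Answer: 56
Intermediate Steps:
Function('t')(D) = Add(2, D)
Function('R')(W, v) = Add(5, v) (Function('R')(W, v) = Add(Add(2, 3), v) = Add(5, v))
Function('z')(T, q) = Add(q, Mul(T, Add(2, T))) (Function('z')(T, q) = Add(Mul(Add(2, T), T), q) = Add(Mul(T, Add(2, T)), q) = Add(q, Mul(T, Add(2, T))))
Add(Mul(Function('R')(Pow(Add(1, 0), 2), Function('E')(3)), Function('z')(2, -3)), 16) = Add(Mul(Add(5, 3), Add(-3, Mul(2, Add(2, 2)))), 16) = Add(Mul(8, Add(-3, Mul(2, 4))), 16) = Add(Mul(8, Add(-3, 8)), 16) = Add(Mul(8, 5), 16) = Add(40, 16) = 56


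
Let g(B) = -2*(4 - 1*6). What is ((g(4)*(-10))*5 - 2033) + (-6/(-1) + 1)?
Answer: -2226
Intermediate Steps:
g(B) = 4 (g(B) = -2*(4 - 6) = -2*(-2) = 4)
((g(4)*(-10))*5 - 2033) + (-6/(-1) + 1) = ((4*(-10))*5 - 2033) + (-6/(-1) + 1) = (-40*5 - 2033) + (-1*(-6) + 1) = (-200 - 2033) + (6 + 1) = -2233 + 7 = -2226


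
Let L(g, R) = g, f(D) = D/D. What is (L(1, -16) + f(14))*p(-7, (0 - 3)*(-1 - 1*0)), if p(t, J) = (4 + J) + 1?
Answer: 16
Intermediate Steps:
f(D) = 1
p(t, J) = 5 + J
(L(1, -16) + f(14))*p(-7, (0 - 3)*(-1 - 1*0)) = (1 + 1)*(5 + (0 - 3)*(-1 - 1*0)) = 2*(5 - 3*(-1 + 0)) = 2*(5 - 3*(-1)) = 2*(5 + 3) = 2*8 = 16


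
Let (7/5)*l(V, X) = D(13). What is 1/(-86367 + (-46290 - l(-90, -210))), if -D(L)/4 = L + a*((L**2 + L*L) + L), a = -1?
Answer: -7/935359 ≈ -7.4838e-6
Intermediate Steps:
D(L) = 8*L**2 (D(L) = -4*(L - ((L**2 + L*L) + L)) = -4*(L - ((L**2 + L**2) + L)) = -4*(L - (2*L**2 + L)) = -4*(L - (L + 2*L**2)) = -4*(L + (-L - 2*L**2)) = -(-8)*L**2 = 8*L**2)
l(V, X) = 6760/7 (l(V, X) = 5*(8*13**2)/7 = 5*(8*169)/7 = (5/7)*1352 = 6760/7)
1/(-86367 + (-46290 - l(-90, -210))) = 1/(-86367 + (-46290 - 1*6760/7)) = 1/(-86367 + (-46290 - 6760/7)) = 1/(-86367 - 330790/7) = 1/(-935359/7) = -7/935359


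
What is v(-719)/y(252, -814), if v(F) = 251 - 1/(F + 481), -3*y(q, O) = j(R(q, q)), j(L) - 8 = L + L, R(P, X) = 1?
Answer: -179217/2380 ≈ -75.301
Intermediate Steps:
j(L) = 8 + 2*L (j(L) = 8 + (L + L) = 8 + 2*L)
y(q, O) = -10/3 (y(q, O) = -(8 + 2*1)/3 = -(8 + 2)/3 = -⅓*10 = -10/3)
v(F) = 251 - 1/(481 + F)
v(-719)/y(252, -814) = ((120730 + 251*(-719))/(481 - 719))/(-10/3) = ((120730 - 180469)/(-238))*(-3/10) = -1/238*(-59739)*(-3/10) = (59739/238)*(-3/10) = -179217/2380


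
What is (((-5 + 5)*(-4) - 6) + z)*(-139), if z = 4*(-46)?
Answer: 26410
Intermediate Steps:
z = -184
(((-5 + 5)*(-4) - 6) + z)*(-139) = (((-5 + 5)*(-4) - 6) - 184)*(-139) = ((0*(-4) - 6) - 184)*(-139) = ((0 - 6) - 184)*(-139) = (-6 - 184)*(-139) = -190*(-139) = 26410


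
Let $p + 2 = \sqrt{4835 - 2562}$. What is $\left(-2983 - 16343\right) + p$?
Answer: $-19328 + \sqrt{2273} \approx -19280.0$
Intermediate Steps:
$p = -2 + \sqrt{2273}$ ($p = -2 + \sqrt{4835 - 2562} = -2 + \sqrt{2273} \approx 45.676$)
$\left(-2983 - 16343\right) + p = \left(-2983 - 16343\right) - \left(2 - \sqrt{2273}\right) = -19326 - \left(2 - \sqrt{2273}\right) = -19328 + \sqrt{2273}$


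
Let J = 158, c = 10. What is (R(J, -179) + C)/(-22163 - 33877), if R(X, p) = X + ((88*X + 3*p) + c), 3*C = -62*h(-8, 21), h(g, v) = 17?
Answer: -39551/168120 ≈ -0.23525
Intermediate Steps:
C = -1054/3 (C = (-62*17)/3 = (⅓)*(-1054) = -1054/3 ≈ -351.33)
R(X, p) = 10 + 3*p + 89*X (R(X, p) = X + ((88*X + 3*p) + 10) = X + ((3*p + 88*X) + 10) = X + (10 + 3*p + 88*X) = 10 + 3*p + 89*X)
(R(J, -179) + C)/(-22163 - 33877) = ((10 + 3*(-179) + 89*158) - 1054/3)/(-22163 - 33877) = ((10 - 537 + 14062) - 1054/3)/(-56040) = (13535 - 1054/3)*(-1/56040) = (39551/3)*(-1/56040) = -39551/168120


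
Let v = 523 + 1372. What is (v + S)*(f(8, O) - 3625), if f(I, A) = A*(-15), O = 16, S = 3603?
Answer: -21249770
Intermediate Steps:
v = 1895
f(I, A) = -15*A
(v + S)*(f(8, O) - 3625) = (1895 + 3603)*(-15*16 - 3625) = 5498*(-240 - 3625) = 5498*(-3865) = -21249770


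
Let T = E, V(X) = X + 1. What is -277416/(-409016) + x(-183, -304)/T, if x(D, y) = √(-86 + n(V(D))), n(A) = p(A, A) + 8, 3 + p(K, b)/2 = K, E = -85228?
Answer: 34677/51127 - 2*I*√7/21307 ≈ 0.67825 - 0.00024835*I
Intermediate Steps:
p(K, b) = -6 + 2*K
V(X) = 1 + X
n(A) = 2 + 2*A (n(A) = (-6 + 2*A) + 8 = 2 + 2*A)
T = -85228
x(D, y) = √(-82 + 2*D) (x(D, y) = √(-86 + (2 + 2*(1 + D))) = √(-86 + (2 + (2 + 2*D))) = √(-86 + (4 + 2*D)) = √(-82 + 2*D))
-277416/(-409016) + x(-183, -304)/T = -277416/(-409016) + √(-82 + 2*(-183))/(-85228) = -277416*(-1/409016) + √(-82 - 366)*(-1/85228) = 34677/51127 + √(-448)*(-1/85228) = 34677/51127 + (8*I*√7)*(-1/85228) = 34677/51127 - 2*I*√7/21307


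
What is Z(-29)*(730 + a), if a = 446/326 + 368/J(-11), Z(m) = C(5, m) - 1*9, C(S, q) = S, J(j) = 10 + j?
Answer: -236916/163 ≈ -1453.5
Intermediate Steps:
Z(m) = -4 (Z(m) = 5 - 1*9 = 5 - 9 = -4)
a = -59761/163 (a = 446/326 + 368/(10 - 11) = 446*(1/326) + 368/(-1) = 223/163 + 368*(-1) = 223/163 - 368 = -59761/163 ≈ -366.63)
Z(-29)*(730 + a) = -4*(730 - 59761/163) = -4*59229/163 = -236916/163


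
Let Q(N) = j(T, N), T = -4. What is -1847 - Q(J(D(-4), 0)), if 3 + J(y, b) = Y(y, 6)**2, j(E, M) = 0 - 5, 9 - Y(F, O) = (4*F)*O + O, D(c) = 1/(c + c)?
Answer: -1842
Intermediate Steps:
D(c) = 1/(2*c)
Y(F, O) = 9 - O - 4*F*O (Y(F, O) = 9 - ((4*F)*O + O) = 9 - (4*F*O + O) = 9 - (O + 4*F*O) = 9 + (-O - 4*F*O) = 9 - O - 4*F*O)
j(E, M) = -5
J(y, b) = -3 + (3 - 24*y)**2 (J(y, b) = -3 + (9 - 1*6 - 4*y*6)**2 = -3 + (9 - 6 - 24*y)**2 = -3 + (3 - 24*y)**2)
Q(N) = -5
-1847 - Q(J(D(-4), 0)) = -1847 - 1*(-5) = -1847 + 5 = -1842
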